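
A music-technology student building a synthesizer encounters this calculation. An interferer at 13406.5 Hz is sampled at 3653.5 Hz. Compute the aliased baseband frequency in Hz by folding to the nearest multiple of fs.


Compute the nearest integer multiple of fs to the signal:
n = round(13406.5 / 3653.5) = 4
f_alias = |13406.5 - 4 * 3653.5|
        = |13406.5 - 14614.0|
        = 1207.5 Hz

1207.5


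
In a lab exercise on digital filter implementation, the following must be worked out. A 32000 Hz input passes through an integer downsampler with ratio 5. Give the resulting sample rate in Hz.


Decimation reduces the sample rate:
fs_out = fs_in / M
       = 32000 / 5
       = 6400.0 Hz

6400.0 Hz


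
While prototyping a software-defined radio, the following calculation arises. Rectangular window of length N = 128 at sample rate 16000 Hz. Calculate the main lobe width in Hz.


Main lobe width for a rectangular window:
Width = 2 * fs / N
      = 2 * 16000 / 128
      = 32000 / 128
      = 250.0 Hz

250.0 Hz


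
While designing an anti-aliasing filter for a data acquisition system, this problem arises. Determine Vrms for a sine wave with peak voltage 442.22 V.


RMS voltage for a sinusoidal waveform:
V_rms = V_peak / sqrt(2)
      = 442.22 / 1.414214
      = 312.697 V

312.697 V


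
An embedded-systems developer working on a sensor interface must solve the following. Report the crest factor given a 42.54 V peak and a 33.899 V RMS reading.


Crest factor is the ratio of peak to RMS:
CF = V_peak / V_rms
   = 42.54 / 33.899
   = 1.2549

1.2549


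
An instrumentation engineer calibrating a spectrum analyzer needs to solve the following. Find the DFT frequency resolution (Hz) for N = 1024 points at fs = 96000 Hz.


DFT frequency resolution:
df = fs / N
   = 96000 / 1024
   = 93.75 Hz

93.75 Hz


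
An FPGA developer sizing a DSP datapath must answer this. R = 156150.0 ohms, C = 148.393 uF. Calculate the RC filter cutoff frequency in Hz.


Cutoff frequency of a first-order RC filter:
fc = 1 / (2 * pi * R * C)
C = 148.393 uF = 0.000148393 F
fc = 1 / (2 * pi * 156150.0 * 0.000148393)
   = 1 / 145.59124900457
   = 0.006869 Hz

0.006869 Hz


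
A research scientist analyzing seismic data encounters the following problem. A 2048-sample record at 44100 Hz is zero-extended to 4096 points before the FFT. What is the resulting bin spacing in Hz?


Frequency resolution after zero-padding:
N_padded = 2048 * 2 = 4096
df = fs / N_padded
   = 44100 / 4096
   = 10.7666 Hz

10.7666 Hz


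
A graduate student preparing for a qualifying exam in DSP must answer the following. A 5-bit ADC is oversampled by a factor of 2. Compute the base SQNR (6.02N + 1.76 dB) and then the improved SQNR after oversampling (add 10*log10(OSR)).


Step 1 — baseline SQNR at Nyquist:
SQNR_base = 6.02*N + 1.76
          = 6.02*5 + 1.76
          = 31.86 dB

Step 2 — oversampling processing gain:
G = 10*log10(OSR) = 10*log10(2) = 3.01 dB

Step 3 — total:
SQNR_total = 31.86 + 3.01 = 34.87 dB

Base SQNR = 31.86 dB; oversampled SQNR = 34.87 dB


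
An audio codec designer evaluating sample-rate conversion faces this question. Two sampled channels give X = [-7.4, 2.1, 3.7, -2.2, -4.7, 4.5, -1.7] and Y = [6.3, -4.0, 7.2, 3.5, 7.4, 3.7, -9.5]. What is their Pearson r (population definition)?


Pearson correlation coefficient (population):
r = cov(X,Y) / (std(X) * std(Y))
Mean X = -0.8143, Mean Y = 2.0857
Cov(X,Y) = -3.738776
Std(X) = 4.110762, Std(Y) = 5.952533
r = -0.1528

-0.1528


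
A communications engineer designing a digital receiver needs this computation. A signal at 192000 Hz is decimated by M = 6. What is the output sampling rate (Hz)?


Decimation reduces the sample rate:
fs_out = fs_in / M
       = 192000 / 6
       = 32000.0 Hz

32000.0 Hz


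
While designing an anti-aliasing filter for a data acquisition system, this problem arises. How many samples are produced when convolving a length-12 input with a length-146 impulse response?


Linear convolution output length:
L = N + M - 1
  = 12 + 146 - 1
  = 157 samples

157


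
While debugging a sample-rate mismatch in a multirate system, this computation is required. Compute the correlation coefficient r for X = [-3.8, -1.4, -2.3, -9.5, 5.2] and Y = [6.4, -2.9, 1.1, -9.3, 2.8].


Pearson correlation coefficient (population):
r = cov(X,Y) / (std(X) * std(Y))
Mean X = -2.36, Mean Y = -0.38
Cov(X,Y) = 15.1272
Std(X) = 4.714488, Std(Y) = 5.370065
r = 0.5975

0.5975


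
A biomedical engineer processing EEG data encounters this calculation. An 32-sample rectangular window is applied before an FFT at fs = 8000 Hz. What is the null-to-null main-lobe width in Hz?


Main lobe width for a rectangular window:
Width = 2 * fs / N
      = 2 * 8000 / 32
      = 16000 / 32
      = 500.0 Hz

500.0 Hz


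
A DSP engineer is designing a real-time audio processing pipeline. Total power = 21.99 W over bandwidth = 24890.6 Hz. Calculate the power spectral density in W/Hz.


Power spectral density:
PSD = P / BW
    = 21.99 / 24890.6
    = 0.00088347 W/Hz

0.00088347 W/Hz


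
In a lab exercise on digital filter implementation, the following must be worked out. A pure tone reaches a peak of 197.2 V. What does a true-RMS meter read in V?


RMS voltage for a sinusoidal waveform:
V_rms = V_peak / sqrt(2)
      = 197.2 / 1.414214
      = 139.441 V

139.441 V


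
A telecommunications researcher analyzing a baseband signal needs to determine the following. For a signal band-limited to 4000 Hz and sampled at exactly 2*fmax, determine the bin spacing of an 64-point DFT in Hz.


Step 1 — Nyquist sampling rate:
fs = 2 * fmax = 2 * 4000 = 8000 Hz

Step 2 — DFT bin spacing:
df = fs / N = 8000 / 64 = 125.0 Hz

125.0 Hz


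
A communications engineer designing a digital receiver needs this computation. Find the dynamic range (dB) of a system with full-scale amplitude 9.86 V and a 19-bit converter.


Dynamic range from full-scale to LSB:
V_min = V_max / 2^bits = 9.86 / 2^19
DR = 20 * log10(V_max / V_min)
   = 20 * log10(2^19)
   = 20 * 19 * log10(2)
   = 114.39 dB

114.39 dB


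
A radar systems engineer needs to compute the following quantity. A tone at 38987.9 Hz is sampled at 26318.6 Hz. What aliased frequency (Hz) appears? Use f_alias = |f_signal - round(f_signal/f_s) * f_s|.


Compute the nearest integer multiple of fs to the signal:
n = round(38987.9 / 26318.6) = 1
f_alias = |38987.9 - 1 * 26318.6|
        = |38987.9 - 26318.6|
        = 12669.3 Hz

12669.3


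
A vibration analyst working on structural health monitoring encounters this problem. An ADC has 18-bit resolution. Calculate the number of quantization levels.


Number of quantization levels = 2^N
= 2^18
= 262144

262144


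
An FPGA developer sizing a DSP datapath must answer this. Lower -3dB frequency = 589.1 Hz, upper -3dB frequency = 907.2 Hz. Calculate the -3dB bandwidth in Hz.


Bandwidth is the difference of -3dB frequencies:
BW = f_high - f_low
   = 907.2 - 589.1
   = 318.1 Hz

318.1 Hz


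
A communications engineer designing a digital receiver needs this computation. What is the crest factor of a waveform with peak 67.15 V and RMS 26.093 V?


Crest factor is the ratio of peak to RMS:
CF = V_peak / V_rms
   = 67.15 / 26.093
   = 2.5735

2.5735


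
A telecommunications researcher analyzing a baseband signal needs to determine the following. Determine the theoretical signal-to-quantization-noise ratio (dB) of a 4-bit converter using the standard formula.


Theoretical SNR for a full-scale sinusoid:
SNR = 6.02 * N + 1.76
    = 6.02 * 4 + 1.76
    = 24.08 + 1.76
    = 25.84 dB

25.84 dB


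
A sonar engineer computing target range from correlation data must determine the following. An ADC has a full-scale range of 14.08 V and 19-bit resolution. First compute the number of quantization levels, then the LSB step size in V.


Step 1 — number of quantization levels:
L = 2^N = 2^19 = 524288

Step 2 — LSB step size:
delta = Vfs / L
      = 14.08 / 524288
      = 2.686e-05 V

Levels = 524288; step size = 2.686e-05 V


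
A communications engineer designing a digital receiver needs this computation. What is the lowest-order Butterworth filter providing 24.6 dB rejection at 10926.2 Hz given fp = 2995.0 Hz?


Butterworth filter order formula:
n = log10(10^(A/10) - 1) / (2 * log10(f_stop/f_pass))
10^(24.6/10) - 1 = 287.4032
f_stop/f_pass = 10926.2 / 2995.0 = 3.6481
n = 2.187 -> ceil = 3

3


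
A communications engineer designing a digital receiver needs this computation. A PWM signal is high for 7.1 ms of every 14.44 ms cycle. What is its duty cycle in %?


Duty cycle as a percentage:
DC = (t_on / T) * 100
   = (7.1 / 14.44) * 100
   = 0.49169 * 100
   = 49.17 %

49.17 %


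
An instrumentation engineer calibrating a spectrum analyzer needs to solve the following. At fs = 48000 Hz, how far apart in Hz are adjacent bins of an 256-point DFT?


DFT frequency resolution:
df = fs / N
   = 48000 / 256
   = 187.5 Hz

187.5 Hz


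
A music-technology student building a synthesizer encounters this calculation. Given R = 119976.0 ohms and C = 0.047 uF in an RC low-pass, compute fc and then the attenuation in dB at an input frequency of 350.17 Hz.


Step 1 — cutoff frequency:
fc = 1 / (2*pi*R*C)
C = 0.047 uF = 4.7e-08 F
fc = 1 / (2*pi*119976.0*4.7e-08)
   = 28.2246 Hz

Step 2 — magnitude at f = 350.17 Hz:
|H(f)| = 1 / sqrt(1 + (f/fc)^2)
f/fc = 350.17 / 28.2246 = 12.406553
|H| = 1 / sqrt(1 + 153.922557) = 0.080342
|H|_dB = 20*log10(0.080342) = -21.9 dB

fc = 28.2246 Hz; |H(350.17 Hz)| = -21.9 dB


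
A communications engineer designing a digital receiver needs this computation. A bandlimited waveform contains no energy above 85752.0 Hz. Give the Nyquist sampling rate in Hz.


The Nyquist rate is twice the maximum frequency component.
fs_min = 2 * fmax
      = 2 * 85752.0
      = 171504.0 Hz

171504.0


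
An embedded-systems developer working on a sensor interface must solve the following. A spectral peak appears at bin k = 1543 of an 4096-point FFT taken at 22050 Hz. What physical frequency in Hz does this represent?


Frequency of DFT bin k:
f_k = k * fs / N
    = 1543 * 22050 / 4096
    = 34023150 / 4096
    = 8306.433 Hz

8306.433 Hz


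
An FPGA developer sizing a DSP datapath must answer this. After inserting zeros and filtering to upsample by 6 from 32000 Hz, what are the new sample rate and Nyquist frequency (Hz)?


Step 1 — output sample rate after interpolation by L:
fs_out = L * fs_in = 6 * 32000 = 192000 Hz

Step 2 — Nyquist frequency of the output stream:
f_Nyq = fs_out / 2 = 192000 / 2 = 96000.0 Hz

fs_out = 192000 Hz; f_Nyquist = 96000.0 Hz


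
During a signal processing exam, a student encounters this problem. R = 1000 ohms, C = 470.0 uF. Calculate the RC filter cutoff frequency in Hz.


Cutoff frequency of a first-order RC filter:
fc = 1 / (2 * pi * R * C)
C = 470.0 uF = 0.00047 F
fc = 1 / (2 * pi * 1000 * 0.00047)
   = 1 / 2.9530970943744
   = 0.338628 Hz

0.338628 Hz


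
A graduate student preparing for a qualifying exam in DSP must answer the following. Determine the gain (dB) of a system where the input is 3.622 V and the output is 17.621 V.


Voltage gain in dB:
G = 20 * log10(Vout / Vin)
  = 20 * log10(17.621 / 3.622)
  = 20 * log10(4.864992)
  = 20 * 0.687082
  = 13.74 dB

13.74 dB


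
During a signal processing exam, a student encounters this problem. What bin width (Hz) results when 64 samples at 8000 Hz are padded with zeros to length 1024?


Frequency resolution after zero-padding:
N_padded = 64 * 16 = 1024
df = fs / N_padded
   = 8000 / 1024
   = 7.8125 Hz

7.8125 Hz


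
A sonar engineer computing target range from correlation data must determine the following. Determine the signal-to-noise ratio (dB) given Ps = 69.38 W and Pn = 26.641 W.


SNR in decibels:
SNR = 10 * log10(Ps / Pn)
    = 10 * log10(69.38 / 26.641)
    = 10 * log10(2.6043)
    = 10 * 0.4157
    = 4.16 dB

4.16 dB


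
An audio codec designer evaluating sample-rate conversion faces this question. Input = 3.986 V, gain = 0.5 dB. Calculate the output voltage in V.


Output voltage from dB gain:
V_out = V_in * 10^(gain_dB / 20)
      = 3.986 * 10^(0.5 / 20)
      = 3.986 * 1.059254
      = 4.2222 V

4.2222 V


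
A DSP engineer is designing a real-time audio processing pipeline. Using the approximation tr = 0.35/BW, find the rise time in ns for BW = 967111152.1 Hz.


Rise time from bandwidth relationship:
tr = 0.35 / BW
   = 0.35 / 967111152.1
   = 3.619025582e-10 s
   = 0.3619 ns

0.3619 ns


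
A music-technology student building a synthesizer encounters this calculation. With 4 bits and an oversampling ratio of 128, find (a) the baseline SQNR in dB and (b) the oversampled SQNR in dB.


Step 1 — baseline SQNR at Nyquist:
SQNR_base = 6.02*N + 1.76
          = 6.02*4 + 1.76
          = 25.84 dB

Step 2 — oversampling processing gain:
G = 10*log10(OSR) = 10*log10(128) = 21.07 dB

Step 3 — total:
SQNR_total = 25.84 + 21.07 = 46.91 dB

Base SQNR = 25.84 dB; oversampled SQNR = 46.91 dB


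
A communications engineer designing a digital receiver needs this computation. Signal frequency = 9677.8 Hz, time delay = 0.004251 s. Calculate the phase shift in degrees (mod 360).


Phase shift from frequency and time delay:
phi = 360 * f * t_delay
    = 360 * 9677.8 * 0.004251
    = 14810.52 degrees
    mod 360 = 50.52 degrees

50.52 degrees


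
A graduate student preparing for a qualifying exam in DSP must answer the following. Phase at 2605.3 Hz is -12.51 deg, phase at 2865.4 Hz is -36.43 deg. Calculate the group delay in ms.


Group delay from phase difference:
tau = -d(phi)/d(omega)
d(phi) = -23.92 deg = -0.417483 rad
d(omega) = 2*pi*(2865.4 - 2605.3) = 1634.2565 rad/s
tau = -(-0.417483) / 1634.2565
    = 0.2555 ms

0.2555 ms


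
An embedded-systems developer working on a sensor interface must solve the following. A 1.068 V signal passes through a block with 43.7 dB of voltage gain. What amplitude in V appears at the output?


Output voltage from dB gain:
V_out = V_in * 10^(gain_dB / 20)
      = 1.068 * 10^(43.7 / 20)
      = 1.068 * 153.108746
      = 163.5201 V

163.5201 V


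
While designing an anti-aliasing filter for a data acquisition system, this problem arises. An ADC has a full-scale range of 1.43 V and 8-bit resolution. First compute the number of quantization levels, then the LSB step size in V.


Step 1 — number of quantization levels:
L = 2^N = 2^8 = 256

Step 2 — LSB step size:
delta = Vfs / L
      = 1.43 / 256
      = 0.00558594 V

Levels = 256; step size = 0.00558594 V


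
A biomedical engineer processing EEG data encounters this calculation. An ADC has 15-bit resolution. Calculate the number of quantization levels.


Number of quantization levels = 2^N
= 2^15
= 32768

32768


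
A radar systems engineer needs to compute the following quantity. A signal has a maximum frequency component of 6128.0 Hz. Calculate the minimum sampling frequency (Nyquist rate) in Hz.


The Nyquist rate is twice the maximum frequency component.
fs_min = 2 * fmax
      = 2 * 6128.0
      = 12256.0 Hz

12256.0


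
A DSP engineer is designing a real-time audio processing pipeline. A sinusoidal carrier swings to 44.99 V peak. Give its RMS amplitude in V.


RMS voltage for a sinusoidal waveform:
V_rms = V_peak / sqrt(2)
      = 44.99 / 1.414214
      = 31.813 V

31.813 V


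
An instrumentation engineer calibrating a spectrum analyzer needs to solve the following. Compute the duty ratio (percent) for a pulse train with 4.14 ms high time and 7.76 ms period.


Duty cycle as a percentage:
DC = (t_on / T) * 100
   = (4.14 / 7.76) * 100
   = 0.533505 * 100
   = 53.35 %

53.35 %


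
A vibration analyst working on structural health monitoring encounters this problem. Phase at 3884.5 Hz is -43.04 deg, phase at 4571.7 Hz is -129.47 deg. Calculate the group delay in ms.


Group delay from phase difference:
tau = -d(phi)/d(omega)
d(phi) = -86.43 deg = -1.508488 rad
d(omega) = 2*pi*(4571.7 - 3884.5) = 4317.8049 rad/s
tau = -(-1.508488) / 4317.8049
    = 0.3494 ms

0.3494 ms


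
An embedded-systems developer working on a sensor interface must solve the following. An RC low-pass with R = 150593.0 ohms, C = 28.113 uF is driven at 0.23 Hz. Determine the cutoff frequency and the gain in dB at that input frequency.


Step 1 — cutoff frequency:
fc = 1 / (2*pi*R*C)
C = 28.113 uF = 2.8113e-05 F
fc = 1 / (2*pi*150593.0*2.8113e-05)
   = 0.0375931 Hz

Step 2 — magnitude at f = 0.23 Hz:
|H(f)| = 1 / sqrt(1 + (f/fc)^2)
f/fc = 0.23 / 0.0375931 = 6.118144
|H| = 1 / sqrt(1 + 37.431686) = 0.1613078
|H|_dB = 20*log10(0.1613078) = -15.85 dB

fc = 0.0375931 Hz; |H(0.23 Hz)| = -15.85 dB


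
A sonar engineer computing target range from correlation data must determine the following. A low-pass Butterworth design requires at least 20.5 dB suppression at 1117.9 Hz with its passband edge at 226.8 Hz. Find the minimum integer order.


Butterworth filter order formula:
n = log10(10^(A/10) - 1) / (2 * log10(f_stop/f_pass))
10^(20.5/10) - 1 = 111.2018
f_stop/f_pass = 1117.9 / 226.8 = 4.929
n = 1.4768 -> ceil = 2

2


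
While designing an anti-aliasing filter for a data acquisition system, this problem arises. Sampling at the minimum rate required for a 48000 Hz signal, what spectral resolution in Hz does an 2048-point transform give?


Step 1 — Nyquist sampling rate:
fs = 2 * fmax = 2 * 48000 = 96000 Hz

Step 2 — DFT bin spacing:
df = fs / N = 96000 / 2048 = 46.875 Hz

46.875 Hz


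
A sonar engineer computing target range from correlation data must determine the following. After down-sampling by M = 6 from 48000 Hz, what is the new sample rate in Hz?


Decimation reduces the sample rate:
fs_out = fs_in / M
       = 48000 / 6
       = 8000.0 Hz

8000.0 Hz


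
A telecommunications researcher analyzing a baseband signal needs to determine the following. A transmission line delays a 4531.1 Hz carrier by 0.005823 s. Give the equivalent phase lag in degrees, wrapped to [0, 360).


Phase shift from frequency and time delay:
phi = 360 * f * t_delay
    = 360 * 4531.1 * 0.005823
    = 9498.45 degrees
    mod 360 = 138.45 degrees

138.45 degrees


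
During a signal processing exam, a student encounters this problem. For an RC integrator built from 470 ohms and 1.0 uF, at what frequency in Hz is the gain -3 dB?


Cutoff frequency of a first-order RC filter:
fc = 1 / (2 * pi * R * C)
C = 1.0 uF = 1e-06 F
fc = 1 / (2 * pi * 470 * 1e-06)
   = 1 / 0.0029530970943744
   = 338.627538 Hz

338.627538 Hz


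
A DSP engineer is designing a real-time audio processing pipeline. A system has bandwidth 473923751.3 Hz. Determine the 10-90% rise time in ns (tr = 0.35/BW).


Rise time from bandwidth relationship:
tr = 0.35 / BW
   = 0.35 / 473923751.3
   = 7.385154237e-10 s
   = 0.7385 ns

0.7385 ns


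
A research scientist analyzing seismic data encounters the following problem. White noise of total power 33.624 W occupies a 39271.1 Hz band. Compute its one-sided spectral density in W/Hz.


Power spectral density:
PSD = P / BW
    = 33.624 / 39271.1
    = 0.0008562 W/Hz

0.0008562 W/Hz


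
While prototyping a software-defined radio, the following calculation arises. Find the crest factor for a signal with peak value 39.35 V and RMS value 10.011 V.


Crest factor is the ratio of peak to RMS:
CF = V_peak / V_rms
   = 39.35 / 10.011
   = 3.9307

3.9307


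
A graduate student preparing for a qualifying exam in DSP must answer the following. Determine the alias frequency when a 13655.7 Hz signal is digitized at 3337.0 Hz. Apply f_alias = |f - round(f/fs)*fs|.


Compute the nearest integer multiple of fs to the signal:
n = round(13655.7 / 3337.0) = 4
f_alias = |13655.7 - 4 * 3337.0|
        = |13655.7 - 13348.0|
        = 307.7 Hz

307.7


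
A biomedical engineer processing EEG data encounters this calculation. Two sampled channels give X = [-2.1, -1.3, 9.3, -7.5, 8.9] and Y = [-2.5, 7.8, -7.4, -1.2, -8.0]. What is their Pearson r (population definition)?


Pearson correlation coefficient (population):
r = cov(X,Y) / (std(X) * std(Y))
Mean X = 1.46, Mean Y = -2.26
Cov(X,Y) = -23.8824
Std(X) = 6.593815, Std(Y) = 5.687741
r = -0.6368

-0.6368


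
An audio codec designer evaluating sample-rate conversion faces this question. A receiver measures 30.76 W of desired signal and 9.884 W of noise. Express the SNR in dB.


SNR in decibels:
SNR = 10 * log10(Ps / Pn)
    = 10 * log10(30.76 / 9.884)
    = 10 * log10(3.1121)
    = 10 * 0.4931
    = 4.93 dB

4.93 dB


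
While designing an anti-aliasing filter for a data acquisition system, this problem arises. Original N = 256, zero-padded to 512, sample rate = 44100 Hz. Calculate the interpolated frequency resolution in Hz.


Frequency resolution after zero-padding:
N_padded = 256 * 2 = 512
df = fs / N_padded
   = 44100 / 512
   = 86.1328 Hz

86.1328 Hz


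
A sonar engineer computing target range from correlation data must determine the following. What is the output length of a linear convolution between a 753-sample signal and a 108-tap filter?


Linear convolution output length:
L = N + M - 1
  = 753 + 108 - 1
  = 860 samples

860


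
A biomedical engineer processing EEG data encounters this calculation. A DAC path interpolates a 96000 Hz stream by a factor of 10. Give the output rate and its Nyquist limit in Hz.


Step 1 — output sample rate after interpolation by L:
fs_out = L * fs_in = 10 * 96000 = 960000 Hz

Step 2 — Nyquist frequency of the output stream:
f_Nyq = fs_out / 2 = 960000 / 2 = 480000.0 Hz

fs_out = 960000 Hz; f_Nyquist = 480000.0 Hz


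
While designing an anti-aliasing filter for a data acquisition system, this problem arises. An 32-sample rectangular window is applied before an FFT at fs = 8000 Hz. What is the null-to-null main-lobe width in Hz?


Main lobe width for a rectangular window:
Width = 2 * fs / N
      = 2 * 8000 / 32
      = 16000 / 32
      = 500.0 Hz

500.0 Hz


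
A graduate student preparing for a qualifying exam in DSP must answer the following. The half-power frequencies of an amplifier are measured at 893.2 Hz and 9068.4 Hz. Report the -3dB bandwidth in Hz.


Bandwidth is the difference of -3dB frequencies:
BW = f_high - f_low
   = 9068.4 - 893.2
   = 8175.2 Hz

8175.2 Hz


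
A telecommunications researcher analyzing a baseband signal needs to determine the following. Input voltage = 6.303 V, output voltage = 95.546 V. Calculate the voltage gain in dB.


Voltage gain in dB:
G = 20 * log10(Vout / Vin)
  = 20 * log10(95.546 / 6.303)
  = 20 * log10(15.158813)
  = 20 * 1.180665
  = 23.61 dB

23.61 dB


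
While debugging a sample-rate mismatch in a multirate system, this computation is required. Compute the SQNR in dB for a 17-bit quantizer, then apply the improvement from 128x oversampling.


Step 1 — baseline SQNR at Nyquist:
SQNR_base = 6.02*N + 1.76
          = 6.02*17 + 1.76
          = 104.1 dB

Step 2 — oversampling processing gain:
G = 10*log10(OSR) = 10*log10(128) = 21.07 dB

Step 3 — total:
SQNR_total = 104.1 + 21.07 = 125.17 dB

Base SQNR = 104.1 dB; oversampled SQNR = 125.17 dB


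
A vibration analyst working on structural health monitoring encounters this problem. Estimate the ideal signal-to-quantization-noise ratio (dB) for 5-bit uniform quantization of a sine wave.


Theoretical SNR for a full-scale sinusoid:
SNR = 6.02 * N + 1.76
    = 6.02 * 5 + 1.76
    = 30.1 + 1.76
    = 31.86 dB

31.86 dB


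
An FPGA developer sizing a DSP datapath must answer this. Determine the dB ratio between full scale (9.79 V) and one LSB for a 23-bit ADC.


Dynamic range from full-scale to LSB:
V_min = V_max / 2^bits = 9.79 / 2^23
DR = 20 * log10(V_max / V_min)
   = 20 * log10(2^23)
   = 20 * 23 * log10(2)
   = 138.47 dB

138.47 dB


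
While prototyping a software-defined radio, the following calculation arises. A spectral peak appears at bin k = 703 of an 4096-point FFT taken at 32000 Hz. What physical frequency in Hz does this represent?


Frequency of DFT bin k:
f_k = k * fs / N
    = 703 * 32000 / 4096
    = 22496000 / 4096
    = 5492.188 Hz

5492.188 Hz


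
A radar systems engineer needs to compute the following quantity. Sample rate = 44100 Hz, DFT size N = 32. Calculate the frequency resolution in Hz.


DFT frequency resolution:
df = fs / N
   = 44100 / 32
   = 1378.125 Hz

1378.125 Hz


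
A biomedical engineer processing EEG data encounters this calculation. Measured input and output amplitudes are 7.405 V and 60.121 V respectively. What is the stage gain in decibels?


Voltage gain in dB:
G = 20 * log10(Vout / Vin)
  = 20 * log10(60.121 / 7.405)
  = 20 * log10(8.118974)
  = 20 * 0.909501
  = 18.19 dB

18.19 dB


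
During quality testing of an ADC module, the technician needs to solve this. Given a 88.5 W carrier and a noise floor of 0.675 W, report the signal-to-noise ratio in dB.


SNR in decibels:
SNR = 10 * log10(Ps / Pn)
    = 10 * log10(88.5 / 0.675)
    = 10 * log10(131.1111)
    = 10 * 2.1176
    = 21.18 dB

21.18 dB


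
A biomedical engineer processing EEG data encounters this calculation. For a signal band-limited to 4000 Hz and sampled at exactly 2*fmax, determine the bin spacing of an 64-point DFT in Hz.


Step 1 — Nyquist sampling rate:
fs = 2 * fmax = 2 * 4000 = 8000 Hz

Step 2 — DFT bin spacing:
df = fs / N = 8000 / 64 = 125.0 Hz

125.0 Hz


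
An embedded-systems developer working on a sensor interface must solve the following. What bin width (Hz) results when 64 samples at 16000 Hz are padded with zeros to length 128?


Frequency resolution after zero-padding:
N_padded = 64 * 2 = 128
df = fs / N_padded
   = 16000 / 128
   = 125.0 Hz

125.0 Hz


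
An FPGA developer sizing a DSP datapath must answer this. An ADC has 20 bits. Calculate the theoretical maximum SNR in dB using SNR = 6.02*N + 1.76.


Theoretical SNR for a full-scale sinusoid:
SNR = 6.02 * N + 1.76
    = 6.02 * 20 + 1.76
    = 120.4 + 1.76
    = 122.16 dB

122.16 dB


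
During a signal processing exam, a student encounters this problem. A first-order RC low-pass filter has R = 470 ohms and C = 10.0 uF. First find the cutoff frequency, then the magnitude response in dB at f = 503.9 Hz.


Step 1 — cutoff frequency:
fc = 1 / (2*pi*R*C)
C = 10.0 uF = 1e-05 F
fc = 1 / (2*pi*470*1e-05)
   = 33.8628 Hz

Step 2 — magnitude at f = 503.9 Hz:
|H(f)| = 1 / sqrt(1 + (f/fc)^2)
f/fc = 503.9 / 33.8628 = 14.880636
|H| = 1 / sqrt(1 + 221.433328) = 0.0670502
|H|_dB = 20*log10(0.0670502) = -23.47 dB

fc = 33.8628 Hz; |H(503.9 Hz)| = -23.47 dB


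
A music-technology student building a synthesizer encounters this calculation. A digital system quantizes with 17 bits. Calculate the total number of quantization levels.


Number of quantization levels = 2^N
= 2^17
= 131072

131072


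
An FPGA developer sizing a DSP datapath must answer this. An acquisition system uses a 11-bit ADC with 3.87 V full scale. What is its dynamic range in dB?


Dynamic range from full-scale to LSB:
V_min = V_max / 2^bits = 3.87 / 2^11
DR = 20 * log10(V_max / V_min)
   = 20 * log10(2^11)
   = 20 * 11 * log10(2)
   = 66.23 dB

66.23 dB


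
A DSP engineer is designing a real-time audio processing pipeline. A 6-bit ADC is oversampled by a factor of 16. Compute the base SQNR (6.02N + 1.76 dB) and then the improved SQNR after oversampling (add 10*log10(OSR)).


Step 1 — baseline SQNR at Nyquist:
SQNR_base = 6.02*N + 1.76
          = 6.02*6 + 1.76
          = 37.88 dB

Step 2 — oversampling processing gain:
G = 10*log10(OSR) = 10*log10(16) = 12.04 dB

Step 3 — total:
SQNR_total = 37.88 + 12.04 = 49.92 dB

Base SQNR = 37.88 dB; oversampled SQNR = 49.92 dB


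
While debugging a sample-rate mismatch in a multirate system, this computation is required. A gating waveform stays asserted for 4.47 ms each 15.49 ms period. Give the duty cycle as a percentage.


Duty cycle as a percentage:
DC = (t_on / T) * 100
   = (4.47 / 15.49) * 100
   = 0.288573 * 100
   = 28.86 %

28.86 %


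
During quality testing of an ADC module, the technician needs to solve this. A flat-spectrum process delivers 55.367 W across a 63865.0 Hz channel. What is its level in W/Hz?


Power spectral density:
PSD = P / BW
    = 55.367 / 63865.0
    = 0.00086694 W/Hz

0.00086694 W/Hz


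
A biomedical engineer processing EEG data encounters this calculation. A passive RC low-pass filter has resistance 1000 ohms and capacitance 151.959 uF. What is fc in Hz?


Cutoff frequency of a first-order RC filter:
fc = 1 / (2 * pi * R * C)
C = 151.959 uF = 0.000151959 F
fc = 1 / (2 * pi * 1000 * 0.000151959)
   = 1 / 0.9547865560937
   = 1.047355 Hz

1.047355 Hz


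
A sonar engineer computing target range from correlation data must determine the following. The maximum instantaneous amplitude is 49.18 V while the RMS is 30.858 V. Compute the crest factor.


Crest factor is the ratio of peak to RMS:
CF = V_peak / V_rms
   = 49.18 / 30.858
   = 1.5938

1.5938


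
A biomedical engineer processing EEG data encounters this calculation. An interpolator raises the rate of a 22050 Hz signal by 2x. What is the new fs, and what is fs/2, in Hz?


Step 1 — output sample rate after interpolation by L:
fs_out = L * fs_in = 2 * 22050 = 44100 Hz

Step 2 — Nyquist frequency of the output stream:
f_Nyq = fs_out / 2 = 44100 / 2 = 22050.0 Hz

fs_out = 44100 Hz; f_Nyquist = 22050.0 Hz


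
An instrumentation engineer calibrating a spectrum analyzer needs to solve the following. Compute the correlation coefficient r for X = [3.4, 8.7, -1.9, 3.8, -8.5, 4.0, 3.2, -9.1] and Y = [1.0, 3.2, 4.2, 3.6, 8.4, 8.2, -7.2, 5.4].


Pearson correlation coefficient (population):
r = cov(X,Y) / (std(X) * std(Y))
Mean X = 0.45, Mean Y = 3.35
Cov(X,Y) = -10.7375
Std(X) = 5.968459, Std(Y) = 4.621418
r = -0.3893

-0.3893


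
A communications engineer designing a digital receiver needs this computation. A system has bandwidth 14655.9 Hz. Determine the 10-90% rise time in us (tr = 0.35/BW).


Rise time from bandwidth relationship:
tr = 0.35 / BW
   = 0.35 / 14655.9
   = 2.388116731e-05 s
   = 23.8812 us

23.8812 us


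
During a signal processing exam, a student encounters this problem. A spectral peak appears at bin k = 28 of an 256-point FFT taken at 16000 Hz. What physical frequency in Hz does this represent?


Frequency of DFT bin k:
f_k = k * fs / N
    = 28 * 16000 / 256
    = 448000 / 256
    = 1750.0 Hz

1750.0 Hz


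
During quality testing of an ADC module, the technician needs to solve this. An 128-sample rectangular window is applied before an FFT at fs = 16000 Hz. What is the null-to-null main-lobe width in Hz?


Main lobe width for a rectangular window:
Width = 2 * fs / N
      = 2 * 16000 / 128
      = 32000 / 128
      = 250.0 Hz

250.0 Hz


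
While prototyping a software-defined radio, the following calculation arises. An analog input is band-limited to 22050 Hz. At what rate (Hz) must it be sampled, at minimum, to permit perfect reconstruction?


The Nyquist rate is twice the maximum frequency component.
fs_min = 2 * fmax
      = 2 * 22050
      = 44100 Hz

44100


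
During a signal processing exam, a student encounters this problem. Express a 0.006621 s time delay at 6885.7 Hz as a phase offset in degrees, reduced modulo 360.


Phase shift from frequency and time delay:
phi = 360 * f * t_delay
    = 360 * 6885.7 * 0.006621
    = 16412.48 degrees
    mod 360 = 212.48 degrees

212.48 degrees


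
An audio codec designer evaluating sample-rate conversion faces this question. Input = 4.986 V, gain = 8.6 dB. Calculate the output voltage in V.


Output voltage from dB gain:
V_out = V_in * 10^(gain_dB / 20)
      = 4.986 * 10^(8.6 / 20)
      = 4.986 * 2.691535
      = 13.42 V

13.42 V


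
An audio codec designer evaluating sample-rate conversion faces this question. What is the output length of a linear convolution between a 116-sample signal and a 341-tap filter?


Linear convolution output length:
L = N + M - 1
  = 116 + 341 - 1
  = 456 samples

456


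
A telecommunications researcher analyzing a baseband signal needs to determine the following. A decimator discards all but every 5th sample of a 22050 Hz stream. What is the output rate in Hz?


Decimation reduces the sample rate:
fs_out = fs_in / M
       = 22050 / 5
       = 4410.0 Hz

4410.0 Hz


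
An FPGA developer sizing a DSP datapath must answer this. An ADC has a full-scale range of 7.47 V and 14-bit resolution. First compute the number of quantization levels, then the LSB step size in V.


Step 1 — number of quantization levels:
L = 2^N = 2^14 = 16384

Step 2 — LSB step size:
delta = Vfs / L
      = 7.47 / 16384
      = 0.00045593 V

Levels = 16384; step size = 0.00045593 V


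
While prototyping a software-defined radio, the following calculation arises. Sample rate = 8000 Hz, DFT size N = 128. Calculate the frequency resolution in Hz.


DFT frequency resolution:
df = fs / N
   = 8000 / 128
   = 62.5 Hz

62.5 Hz


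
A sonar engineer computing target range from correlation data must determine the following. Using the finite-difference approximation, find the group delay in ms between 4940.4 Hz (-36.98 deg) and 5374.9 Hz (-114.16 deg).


Group delay from phase difference:
tau = -d(phi)/d(omega)
d(phi) = -77.18 deg = -1.347045 rad
d(omega) = 2*pi*(5374.9 - 4940.4) = 2730.044 rad/s
tau = -(-1.347045) / 2730.044
    = 0.4934 ms

0.4934 ms


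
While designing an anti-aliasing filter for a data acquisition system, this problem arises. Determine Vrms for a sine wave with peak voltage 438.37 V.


RMS voltage for a sinusoidal waveform:
V_rms = V_peak / sqrt(2)
      = 438.37 / 1.414214
      = 309.974 V

309.974 V


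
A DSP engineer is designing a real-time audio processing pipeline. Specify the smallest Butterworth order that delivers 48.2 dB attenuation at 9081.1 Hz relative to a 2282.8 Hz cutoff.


Butterworth filter order formula:
n = log10(10^(A/10) - 1) / (2 * log10(f_stop/f_pass))
10^(48.2/10) - 1 = 66068.3448
f_stop/f_pass = 9081.1 / 2282.8 = 3.9781
n = 4.0189 -> ceil = 5

5


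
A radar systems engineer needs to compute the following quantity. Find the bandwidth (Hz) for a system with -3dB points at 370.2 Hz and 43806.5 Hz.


Bandwidth is the difference of -3dB frequencies:
BW = f_high - f_low
   = 43806.5 - 370.2
   = 43436.3 Hz

43436.3 Hz


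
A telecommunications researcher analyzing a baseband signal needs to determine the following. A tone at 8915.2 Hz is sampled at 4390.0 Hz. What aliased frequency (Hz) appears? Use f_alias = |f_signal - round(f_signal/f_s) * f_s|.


Compute the nearest integer multiple of fs to the signal:
n = round(8915.2 / 4390.0) = 2
f_alias = |8915.2 - 2 * 4390.0|
        = |8915.2 - 8780.0|
        = 135.2 Hz

135.2


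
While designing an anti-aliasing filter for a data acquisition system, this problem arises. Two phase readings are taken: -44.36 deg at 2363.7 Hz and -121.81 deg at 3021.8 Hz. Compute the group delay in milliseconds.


Group delay from phase difference:
tau = -d(phi)/d(omega)
d(phi) = -77.45 deg = -1.351758 rad
d(omega) = 2*pi*(3021.8 - 2363.7) = 4134.9643 rad/s
tau = -(-1.351758) / 4134.9643
    = 0.3269 ms

0.3269 ms


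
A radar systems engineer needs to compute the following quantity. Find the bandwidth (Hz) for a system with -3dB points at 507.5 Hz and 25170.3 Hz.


Bandwidth is the difference of -3dB frequencies:
BW = f_high - f_low
   = 25170.3 - 507.5
   = 24662.8 Hz

24662.8 Hz


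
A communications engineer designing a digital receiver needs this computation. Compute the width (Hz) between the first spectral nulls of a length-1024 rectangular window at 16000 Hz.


Main lobe width for a rectangular window:
Width = 2 * fs / N
      = 2 * 16000 / 1024
      = 32000 / 1024
      = 31.25 Hz

31.25 Hz


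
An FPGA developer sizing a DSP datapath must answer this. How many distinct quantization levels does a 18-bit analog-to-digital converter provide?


Number of quantization levels = 2^N
= 2^18
= 262144

262144


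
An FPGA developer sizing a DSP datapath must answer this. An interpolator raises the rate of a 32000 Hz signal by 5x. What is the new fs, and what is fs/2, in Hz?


Step 1 — output sample rate after interpolation by L:
fs_out = L * fs_in = 5 * 32000 = 160000 Hz

Step 2 — Nyquist frequency of the output stream:
f_Nyq = fs_out / 2 = 160000 / 2 = 80000.0 Hz

fs_out = 160000 Hz; f_Nyquist = 80000.0 Hz


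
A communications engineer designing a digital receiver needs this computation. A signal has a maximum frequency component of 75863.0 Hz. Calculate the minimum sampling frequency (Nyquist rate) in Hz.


The Nyquist rate is twice the maximum frequency component.
fs_min = 2 * fmax
      = 2 * 75863.0
      = 151726.0 Hz

151726.0


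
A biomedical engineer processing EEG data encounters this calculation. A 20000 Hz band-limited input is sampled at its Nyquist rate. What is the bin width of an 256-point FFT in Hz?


Step 1 — Nyquist sampling rate:
fs = 2 * fmax = 2 * 20000 = 40000 Hz

Step 2 — DFT bin spacing:
df = fs / N = 40000 / 256 = 156.25 Hz

156.25 Hz


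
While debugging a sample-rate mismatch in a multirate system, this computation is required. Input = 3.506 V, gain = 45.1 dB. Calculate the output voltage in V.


Output voltage from dB gain:
V_out = V_in * 10^(gain_dB / 20)
      = 3.506 * 10^(45.1 / 20)
      = 3.506 * 179.887092
      = 630.6841 V

630.6841 V


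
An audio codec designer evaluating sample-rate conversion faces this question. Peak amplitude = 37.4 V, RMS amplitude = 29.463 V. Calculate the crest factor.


Crest factor is the ratio of peak to RMS:
CF = V_peak / V_rms
   = 37.4 / 29.463
   = 1.2694

1.2694


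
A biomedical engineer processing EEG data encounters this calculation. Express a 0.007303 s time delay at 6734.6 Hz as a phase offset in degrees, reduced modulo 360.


Phase shift from frequency and time delay:
phi = 360 * f * t_delay
    = 360 * 6734.6 * 0.007303
    = 17705.8 degrees
    mod 360 = 65.8 degrees

65.8 degrees


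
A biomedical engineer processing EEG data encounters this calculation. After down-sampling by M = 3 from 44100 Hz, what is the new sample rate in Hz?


Decimation reduces the sample rate:
fs_out = fs_in / M
       = 44100 / 3
       = 14700.0 Hz

14700.0 Hz


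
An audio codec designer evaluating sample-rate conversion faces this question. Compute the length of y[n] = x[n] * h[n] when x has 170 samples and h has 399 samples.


Linear convolution output length:
L = N + M - 1
  = 170 + 399 - 1
  = 568 samples

568


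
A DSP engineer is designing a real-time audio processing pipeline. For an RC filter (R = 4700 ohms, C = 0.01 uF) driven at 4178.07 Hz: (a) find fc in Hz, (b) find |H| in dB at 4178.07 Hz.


Step 1 — cutoff frequency:
fc = 1 / (2*pi*R*C)
C = 0.01 uF = 1e-08 F
fc = 1 / (2*pi*4700*1e-08)
   = 3386.275 Hz

Step 2 — magnitude at f = 4178.07 Hz:
|H(f)| = 1 / sqrt(1 + (f/fc)^2)
f/fc = 4178.07 / 3386.275 = 1.233825
|H| = 1 / sqrt(1 + 1.522324) = 0.6296505
|H|_dB = 20*log10(0.6296505) = -4.02 dB

fc = 3386.275 Hz; |H(4178.07 Hz)| = -4.02 dB


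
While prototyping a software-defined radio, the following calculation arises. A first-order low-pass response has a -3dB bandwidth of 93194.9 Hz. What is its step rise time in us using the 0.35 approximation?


Rise time from bandwidth relationship:
tr = 0.35 / BW
   = 0.35 / 93194.9
   = 3.755570316e-06 s
   = 3.7556 us

3.7556 us


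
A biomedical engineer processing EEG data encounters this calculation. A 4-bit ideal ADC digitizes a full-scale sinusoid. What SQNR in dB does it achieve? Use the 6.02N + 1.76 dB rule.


Theoretical SNR for a full-scale sinusoid:
SNR = 6.02 * N + 1.76
    = 6.02 * 4 + 1.76
    = 24.08 + 1.76
    = 25.84 dB

25.84 dB
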